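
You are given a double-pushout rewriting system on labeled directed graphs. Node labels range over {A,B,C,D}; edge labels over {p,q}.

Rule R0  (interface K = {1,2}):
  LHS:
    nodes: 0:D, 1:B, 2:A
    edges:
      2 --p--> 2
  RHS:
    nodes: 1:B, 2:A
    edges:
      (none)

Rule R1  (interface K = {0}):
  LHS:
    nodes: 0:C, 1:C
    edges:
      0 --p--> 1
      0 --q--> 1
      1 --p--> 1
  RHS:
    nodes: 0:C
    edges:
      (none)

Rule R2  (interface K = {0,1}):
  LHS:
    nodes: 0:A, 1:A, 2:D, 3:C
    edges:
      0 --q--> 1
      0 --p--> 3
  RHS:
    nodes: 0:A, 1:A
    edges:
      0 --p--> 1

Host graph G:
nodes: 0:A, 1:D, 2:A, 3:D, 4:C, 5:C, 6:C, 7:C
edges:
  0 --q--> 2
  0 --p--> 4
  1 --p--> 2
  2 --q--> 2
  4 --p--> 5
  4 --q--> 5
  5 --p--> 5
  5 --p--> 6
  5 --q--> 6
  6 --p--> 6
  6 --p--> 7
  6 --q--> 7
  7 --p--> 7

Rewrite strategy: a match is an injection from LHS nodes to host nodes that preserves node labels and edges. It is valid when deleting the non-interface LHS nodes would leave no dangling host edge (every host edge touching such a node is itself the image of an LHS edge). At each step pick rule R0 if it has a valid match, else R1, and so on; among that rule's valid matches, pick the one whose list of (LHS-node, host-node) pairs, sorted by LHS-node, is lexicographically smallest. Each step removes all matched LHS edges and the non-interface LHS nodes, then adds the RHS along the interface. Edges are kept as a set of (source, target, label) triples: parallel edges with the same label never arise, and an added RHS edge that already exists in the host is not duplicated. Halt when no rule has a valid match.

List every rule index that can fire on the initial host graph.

R0: no valid match — LHS pattern not found
R1: 1 valid match — {0↦6, 1↦7}
R2: no valid match — 2 raw matches, all fail dangling condition

Answer: [R1]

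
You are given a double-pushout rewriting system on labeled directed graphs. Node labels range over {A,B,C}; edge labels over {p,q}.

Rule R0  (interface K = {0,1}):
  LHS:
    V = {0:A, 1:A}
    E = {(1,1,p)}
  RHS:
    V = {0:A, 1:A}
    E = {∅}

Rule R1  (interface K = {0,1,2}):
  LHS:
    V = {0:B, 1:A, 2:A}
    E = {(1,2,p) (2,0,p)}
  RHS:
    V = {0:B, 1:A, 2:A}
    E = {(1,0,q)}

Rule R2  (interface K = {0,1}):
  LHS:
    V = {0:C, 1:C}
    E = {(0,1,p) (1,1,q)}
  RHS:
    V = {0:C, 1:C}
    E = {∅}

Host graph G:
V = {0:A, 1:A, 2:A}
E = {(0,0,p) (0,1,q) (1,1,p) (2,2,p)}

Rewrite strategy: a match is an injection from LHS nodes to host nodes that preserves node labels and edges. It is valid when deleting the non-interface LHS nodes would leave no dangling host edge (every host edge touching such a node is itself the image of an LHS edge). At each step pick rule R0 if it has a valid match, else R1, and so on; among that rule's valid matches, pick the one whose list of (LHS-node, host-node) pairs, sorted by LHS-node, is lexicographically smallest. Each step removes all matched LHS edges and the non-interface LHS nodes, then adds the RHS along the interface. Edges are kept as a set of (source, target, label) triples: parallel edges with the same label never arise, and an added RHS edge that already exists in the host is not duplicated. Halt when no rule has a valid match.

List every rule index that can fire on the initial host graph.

Answer: [R0]

Steps:
R0: 6 valid matches — {0↦0, 1↦1}, {0↦0, 1↦2}, {0↦1, 1↦0} (+3 more)
R1: no valid match — LHS pattern not found
R2: no valid match — LHS pattern not found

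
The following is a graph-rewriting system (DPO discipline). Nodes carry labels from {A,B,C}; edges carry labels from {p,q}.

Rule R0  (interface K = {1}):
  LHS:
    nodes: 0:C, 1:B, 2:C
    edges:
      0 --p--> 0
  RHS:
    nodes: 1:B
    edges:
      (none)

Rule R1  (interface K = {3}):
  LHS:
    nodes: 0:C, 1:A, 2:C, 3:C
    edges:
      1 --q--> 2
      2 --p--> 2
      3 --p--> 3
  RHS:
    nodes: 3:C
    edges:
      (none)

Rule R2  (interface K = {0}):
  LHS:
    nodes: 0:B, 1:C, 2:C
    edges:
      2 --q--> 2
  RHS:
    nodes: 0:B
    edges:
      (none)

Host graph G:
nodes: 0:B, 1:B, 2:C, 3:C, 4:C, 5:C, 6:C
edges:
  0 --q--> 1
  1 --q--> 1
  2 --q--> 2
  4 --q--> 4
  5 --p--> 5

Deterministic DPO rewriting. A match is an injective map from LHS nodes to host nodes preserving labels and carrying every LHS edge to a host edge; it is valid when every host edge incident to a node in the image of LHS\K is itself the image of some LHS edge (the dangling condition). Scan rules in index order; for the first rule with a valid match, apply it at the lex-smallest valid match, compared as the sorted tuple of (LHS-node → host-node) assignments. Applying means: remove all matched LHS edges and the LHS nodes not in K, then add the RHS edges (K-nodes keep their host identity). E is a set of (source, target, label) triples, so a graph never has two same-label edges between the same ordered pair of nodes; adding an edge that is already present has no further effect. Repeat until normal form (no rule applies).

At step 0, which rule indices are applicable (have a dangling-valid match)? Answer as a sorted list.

Answer: [R0,R2]

Steps:
R0: 4 valid matches — {0↦5, 1↦0, 2↦3}, {0↦5, 1↦0, 2↦6}, {0↦5, 1↦1, 2↦3} (+1 more)
R1: no valid match — LHS pattern not found
R2: 8 valid matches — {0↦0, 1↦3, 2↦2}, {0↦0, 1↦3, 2↦4}, {0↦0, 1↦6, 2↦2} (+5 more)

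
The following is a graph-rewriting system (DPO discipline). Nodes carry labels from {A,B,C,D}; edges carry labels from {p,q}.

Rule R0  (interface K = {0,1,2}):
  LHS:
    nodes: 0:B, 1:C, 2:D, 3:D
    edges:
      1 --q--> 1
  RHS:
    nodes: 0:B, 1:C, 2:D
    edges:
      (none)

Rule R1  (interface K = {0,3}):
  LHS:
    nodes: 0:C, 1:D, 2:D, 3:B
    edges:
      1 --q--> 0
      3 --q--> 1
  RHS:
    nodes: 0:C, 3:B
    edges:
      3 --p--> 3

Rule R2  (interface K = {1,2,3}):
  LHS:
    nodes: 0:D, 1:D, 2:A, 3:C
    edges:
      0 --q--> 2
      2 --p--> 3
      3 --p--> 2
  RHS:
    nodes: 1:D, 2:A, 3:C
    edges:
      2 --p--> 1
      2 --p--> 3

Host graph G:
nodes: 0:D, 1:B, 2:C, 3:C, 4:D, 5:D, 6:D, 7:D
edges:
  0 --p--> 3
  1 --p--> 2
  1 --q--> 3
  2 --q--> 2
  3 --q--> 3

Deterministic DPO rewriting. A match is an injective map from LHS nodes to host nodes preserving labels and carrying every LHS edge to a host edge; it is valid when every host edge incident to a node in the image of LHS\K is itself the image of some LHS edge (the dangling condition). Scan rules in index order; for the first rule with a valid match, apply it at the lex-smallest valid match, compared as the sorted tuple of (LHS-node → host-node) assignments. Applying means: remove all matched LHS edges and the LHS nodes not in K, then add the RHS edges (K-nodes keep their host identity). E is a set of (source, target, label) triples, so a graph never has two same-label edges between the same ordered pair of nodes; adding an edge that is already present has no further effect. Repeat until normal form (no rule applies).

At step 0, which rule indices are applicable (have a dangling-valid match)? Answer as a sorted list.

R0: 32 valid matches — {0↦1, 1↦2, 2↦0, 3↦4}, {0↦1, 1↦2, 2↦0, 3↦5}, {0↦1, 1↦2, 2↦0, 3↦6} (+29 more)
R1: no valid match — LHS pattern not found
R2: no valid match — LHS pattern not found

Answer: [R0]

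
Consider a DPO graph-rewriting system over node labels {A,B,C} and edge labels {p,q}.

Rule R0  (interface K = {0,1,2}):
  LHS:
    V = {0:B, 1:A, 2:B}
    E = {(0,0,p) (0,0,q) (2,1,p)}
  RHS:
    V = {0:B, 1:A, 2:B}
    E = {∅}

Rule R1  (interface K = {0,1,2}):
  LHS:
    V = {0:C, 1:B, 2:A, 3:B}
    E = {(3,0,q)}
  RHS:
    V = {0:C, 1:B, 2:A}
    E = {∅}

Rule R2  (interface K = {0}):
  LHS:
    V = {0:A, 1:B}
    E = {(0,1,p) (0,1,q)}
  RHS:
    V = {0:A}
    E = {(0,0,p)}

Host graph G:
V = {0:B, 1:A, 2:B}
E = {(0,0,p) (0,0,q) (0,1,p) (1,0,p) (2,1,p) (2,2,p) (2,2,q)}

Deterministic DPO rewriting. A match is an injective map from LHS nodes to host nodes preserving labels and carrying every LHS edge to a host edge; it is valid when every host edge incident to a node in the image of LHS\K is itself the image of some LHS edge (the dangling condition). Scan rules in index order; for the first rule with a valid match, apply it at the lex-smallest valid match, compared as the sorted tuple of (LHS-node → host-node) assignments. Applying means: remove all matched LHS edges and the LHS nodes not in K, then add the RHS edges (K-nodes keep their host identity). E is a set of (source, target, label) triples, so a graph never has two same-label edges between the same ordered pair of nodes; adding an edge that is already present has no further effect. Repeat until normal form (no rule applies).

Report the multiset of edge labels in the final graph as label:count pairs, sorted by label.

Answer: p:1

Derivation:
[0] host  ⇒  3 nodes, 7 edges  {0-p->0 0-q->0 0-p->1 1-p->0 2-p->1 2-p->2 2-q->2}
[1] R0 @ {0↦0, 1↦1, 2↦2}  ⇒  3 nodes, 4 edges  {0-p->1 1-p->0 2-p->2 2-q->2}
[2] R0 @ {0↦2, 1↦1, 2↦0}  ⇒  3 nodes, 1 edges  {1-p->0}
final graph: no rule applies after step 2
NF edges: [(1, 0, 'p')]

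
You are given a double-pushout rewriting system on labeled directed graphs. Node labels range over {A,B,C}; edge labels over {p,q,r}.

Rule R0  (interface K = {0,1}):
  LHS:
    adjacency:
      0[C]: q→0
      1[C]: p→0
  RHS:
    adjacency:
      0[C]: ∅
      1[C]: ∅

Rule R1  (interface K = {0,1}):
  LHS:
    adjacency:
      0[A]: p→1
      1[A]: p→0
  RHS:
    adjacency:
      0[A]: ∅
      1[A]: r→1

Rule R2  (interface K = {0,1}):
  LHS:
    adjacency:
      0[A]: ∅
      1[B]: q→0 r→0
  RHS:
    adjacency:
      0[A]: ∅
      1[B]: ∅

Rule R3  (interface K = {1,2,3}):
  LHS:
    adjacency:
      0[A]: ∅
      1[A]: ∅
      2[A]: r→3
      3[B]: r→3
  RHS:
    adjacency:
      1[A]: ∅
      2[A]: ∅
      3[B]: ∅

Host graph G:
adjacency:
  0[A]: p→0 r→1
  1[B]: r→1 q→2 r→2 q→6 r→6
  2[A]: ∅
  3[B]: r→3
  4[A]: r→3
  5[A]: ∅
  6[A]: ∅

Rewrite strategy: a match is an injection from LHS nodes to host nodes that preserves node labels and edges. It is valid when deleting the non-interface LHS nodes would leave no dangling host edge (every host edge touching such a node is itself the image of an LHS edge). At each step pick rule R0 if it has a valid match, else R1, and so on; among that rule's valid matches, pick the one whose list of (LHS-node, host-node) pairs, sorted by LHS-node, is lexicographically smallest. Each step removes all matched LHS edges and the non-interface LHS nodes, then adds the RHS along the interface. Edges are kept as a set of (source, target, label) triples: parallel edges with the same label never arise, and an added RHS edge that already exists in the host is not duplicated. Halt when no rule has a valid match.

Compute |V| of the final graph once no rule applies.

Answer: 5

Steps:
start.  V:7 E:9  edges: 0-p->0 0-r->1 1-r->1 1-q->2 1-r->2 1-q->6 1-r->6 3-r->3 4-r->3
1. fire R2 via {0↦2, 1↦1}  →  V:7 E:7  edges: 0-p->0 0-r->1 1-r->1 1-q->6 1-r->6 3-r->3 4-r->3
2. fire R2 via {0↦6, 1↦1}  →  V:7 E:5  edges: 0-p->0 0-r->1 1-r->1 3-r->3 4-r->3
3. fire R3 via {0↦2, 1↦0, 2↦4, 3↦3}  →  V:6 E:3  edges: 0-p->0 0-r->1 1-r->1
4. fire R3 via {0↦4, 1↦5, 2↦0, 3↦1}  →  V:5 E:1  edges: 0-p->0
final graph: no rule applies after step 4
NF nodes: {0:A, 1:B, 3:B, 5:A, 6:A}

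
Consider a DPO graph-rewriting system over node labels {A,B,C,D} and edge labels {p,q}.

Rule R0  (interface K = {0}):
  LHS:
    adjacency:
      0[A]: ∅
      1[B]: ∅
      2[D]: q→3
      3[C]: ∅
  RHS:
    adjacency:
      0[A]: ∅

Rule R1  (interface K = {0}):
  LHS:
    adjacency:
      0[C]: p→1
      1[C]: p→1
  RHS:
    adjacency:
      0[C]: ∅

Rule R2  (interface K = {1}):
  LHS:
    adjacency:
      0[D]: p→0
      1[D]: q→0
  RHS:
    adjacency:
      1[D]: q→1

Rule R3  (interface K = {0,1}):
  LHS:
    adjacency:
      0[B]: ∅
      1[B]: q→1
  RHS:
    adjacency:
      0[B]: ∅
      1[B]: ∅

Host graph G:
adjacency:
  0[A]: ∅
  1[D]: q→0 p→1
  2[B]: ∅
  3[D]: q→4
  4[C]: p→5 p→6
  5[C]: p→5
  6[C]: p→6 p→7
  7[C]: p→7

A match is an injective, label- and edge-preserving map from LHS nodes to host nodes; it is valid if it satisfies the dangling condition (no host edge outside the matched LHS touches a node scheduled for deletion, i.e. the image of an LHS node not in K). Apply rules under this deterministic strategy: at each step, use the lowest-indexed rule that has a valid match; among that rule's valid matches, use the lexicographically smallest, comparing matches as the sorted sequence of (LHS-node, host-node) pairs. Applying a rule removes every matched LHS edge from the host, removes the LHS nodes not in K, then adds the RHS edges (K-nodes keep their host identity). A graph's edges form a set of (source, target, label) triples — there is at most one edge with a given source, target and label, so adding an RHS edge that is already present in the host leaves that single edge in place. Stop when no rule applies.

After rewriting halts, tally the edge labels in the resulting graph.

initial: |V|=8 |E|=9  E = 1-q->0 1-p->1 3-q->4 4-p->5 4-p->6 5-p->5 6-p->6 6-p->7 7-p->7
step 1: apply R1 at {0↦4, 1↦5}  → |V|=7 |E|=7  E = 1-q->0 1-p->1 3-q->4 4-p->6 6-p->6 6-p->7 7-p->7
step 2: apply R1 at {0↦6, 1↦7}  → |V|=6 |E|=5  E = 1-q->0 1-p->1 3-q->4 4-p->6 6-p->6
step 3: apply R1 at {0↦4, 1↦6}  → |V|=5 |E|=3  E = 1-q->0 1-p->1 3-q->4
step 4: apply R0 at {0↦0, 1↦2, 2↦3, 3↦4}  → |V|=2 |E|=2  E = 1-q->0 1-p->1
halt: no rule applies after step 4
NF edges: [(1, 0, 'q'), (1, 1, 'p')]

Answer: p:1 q:1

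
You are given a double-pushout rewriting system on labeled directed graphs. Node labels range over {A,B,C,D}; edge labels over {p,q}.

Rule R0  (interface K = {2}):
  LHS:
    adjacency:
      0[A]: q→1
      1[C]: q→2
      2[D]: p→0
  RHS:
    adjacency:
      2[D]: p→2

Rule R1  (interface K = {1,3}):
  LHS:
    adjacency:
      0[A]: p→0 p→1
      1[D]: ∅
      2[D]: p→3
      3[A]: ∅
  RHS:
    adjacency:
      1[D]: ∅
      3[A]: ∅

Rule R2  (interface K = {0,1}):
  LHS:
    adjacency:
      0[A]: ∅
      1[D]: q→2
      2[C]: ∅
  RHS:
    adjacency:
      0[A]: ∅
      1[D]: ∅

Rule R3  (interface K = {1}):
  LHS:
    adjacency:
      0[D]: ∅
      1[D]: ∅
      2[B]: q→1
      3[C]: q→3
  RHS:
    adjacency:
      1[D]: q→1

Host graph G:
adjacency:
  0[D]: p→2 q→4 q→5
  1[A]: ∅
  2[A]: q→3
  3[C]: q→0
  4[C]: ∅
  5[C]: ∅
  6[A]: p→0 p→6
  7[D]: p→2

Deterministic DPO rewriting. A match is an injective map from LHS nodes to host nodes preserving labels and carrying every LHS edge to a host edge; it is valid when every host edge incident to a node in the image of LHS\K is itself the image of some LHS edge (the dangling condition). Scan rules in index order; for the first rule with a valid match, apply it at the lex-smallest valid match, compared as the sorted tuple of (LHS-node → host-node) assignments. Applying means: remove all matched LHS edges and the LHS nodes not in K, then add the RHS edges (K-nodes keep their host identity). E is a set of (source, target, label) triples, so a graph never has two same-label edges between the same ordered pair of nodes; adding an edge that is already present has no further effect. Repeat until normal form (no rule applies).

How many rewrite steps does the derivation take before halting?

initial: |V|=8 |E|=8  E = 0-p->2 0-q->4 0-q->5 2-q->3 3-q->0 6-p->0 6-p->6 7-p->2
step 1: apply R1 at {0↦6, 1↦0, 2↦7, 3↦2}  → |V|=6 |E|=5  E = 0-p->2 0-q->4 0-q->5 2-q->3 3-q->0
step 2: apply R0 at {0↦2, 1↦3, 2↦0}  → |V|=4 |E|=3  E = 0-p->0 0-q->4 0-q->5
step 3: apply R2 at {0↦1, 1↦0, 2↦4}  → |V|=3 |E|=2  E = 0-p->0 0-q->5
step 4: apply R2 at {0↦1, 1↦0, 2↦5}  → |V|=2 |E|=1  E = 0-p->0
final graph: no rule applies after step 4

Answer: 4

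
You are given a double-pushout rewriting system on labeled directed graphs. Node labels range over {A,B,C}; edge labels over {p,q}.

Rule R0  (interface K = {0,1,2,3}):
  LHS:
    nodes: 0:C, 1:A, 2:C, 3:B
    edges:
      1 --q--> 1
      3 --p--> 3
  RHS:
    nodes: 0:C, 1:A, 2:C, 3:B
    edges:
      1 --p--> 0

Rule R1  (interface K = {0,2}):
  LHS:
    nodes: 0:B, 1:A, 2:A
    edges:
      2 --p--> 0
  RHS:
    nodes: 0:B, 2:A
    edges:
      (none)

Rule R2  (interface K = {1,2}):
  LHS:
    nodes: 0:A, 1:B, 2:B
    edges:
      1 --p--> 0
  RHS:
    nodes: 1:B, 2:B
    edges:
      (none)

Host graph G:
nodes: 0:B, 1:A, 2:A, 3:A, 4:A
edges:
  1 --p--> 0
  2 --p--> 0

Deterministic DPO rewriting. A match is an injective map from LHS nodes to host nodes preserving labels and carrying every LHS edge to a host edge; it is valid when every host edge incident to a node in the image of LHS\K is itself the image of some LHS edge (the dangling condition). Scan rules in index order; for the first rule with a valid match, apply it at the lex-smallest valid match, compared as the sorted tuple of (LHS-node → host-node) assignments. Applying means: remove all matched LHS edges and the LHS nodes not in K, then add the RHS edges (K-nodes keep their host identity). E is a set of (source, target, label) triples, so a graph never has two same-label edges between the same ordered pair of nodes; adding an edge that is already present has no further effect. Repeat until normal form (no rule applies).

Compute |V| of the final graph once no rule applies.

initial: |V|=5 |E|=2  E = 1-p->0 2-p->0
step 1: apply R1 at {0↦0, 1↦3, 2↦1}  → |V|=4 |E|=1  E = 2-p->0
step 2: apply R1 at {0↦0, 1↦1, 2↦2}  → |V|=3 |E|=0  E = ∅
final graph: no rule applies after step 2
NF nodes: {0:B, 2:A, 4:A}

Answer: 3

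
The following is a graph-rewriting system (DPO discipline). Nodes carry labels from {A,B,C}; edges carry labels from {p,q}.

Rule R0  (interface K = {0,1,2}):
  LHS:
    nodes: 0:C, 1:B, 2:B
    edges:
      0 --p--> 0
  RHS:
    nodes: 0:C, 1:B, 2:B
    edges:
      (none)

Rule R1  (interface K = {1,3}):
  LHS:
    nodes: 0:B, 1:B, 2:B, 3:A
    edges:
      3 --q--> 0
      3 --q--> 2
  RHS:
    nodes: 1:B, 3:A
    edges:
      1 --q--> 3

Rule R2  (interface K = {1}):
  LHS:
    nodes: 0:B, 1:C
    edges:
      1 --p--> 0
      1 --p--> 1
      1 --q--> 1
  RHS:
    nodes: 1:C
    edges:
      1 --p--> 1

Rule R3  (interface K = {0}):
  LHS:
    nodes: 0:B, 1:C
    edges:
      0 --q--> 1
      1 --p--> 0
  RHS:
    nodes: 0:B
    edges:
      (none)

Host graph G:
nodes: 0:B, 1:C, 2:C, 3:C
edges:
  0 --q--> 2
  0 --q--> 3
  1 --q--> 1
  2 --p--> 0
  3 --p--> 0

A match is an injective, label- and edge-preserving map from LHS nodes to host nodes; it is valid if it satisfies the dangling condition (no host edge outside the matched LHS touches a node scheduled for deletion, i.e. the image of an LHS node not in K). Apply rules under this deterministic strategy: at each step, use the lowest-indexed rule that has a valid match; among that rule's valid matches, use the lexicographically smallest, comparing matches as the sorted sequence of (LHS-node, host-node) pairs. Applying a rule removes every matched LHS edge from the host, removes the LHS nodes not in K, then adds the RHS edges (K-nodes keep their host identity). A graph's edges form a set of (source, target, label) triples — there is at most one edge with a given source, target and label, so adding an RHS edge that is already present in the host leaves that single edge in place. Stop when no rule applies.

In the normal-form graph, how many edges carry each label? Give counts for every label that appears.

start.  V:4 E:5  edges: 0-q->2 0-q->3 1-q->1 2-p->0 3-p->0
1. fire R3 via {0↦0, 1↦2}  →  V:3 E:3  edges: 0-q->3 1-q->1 3-p->0
2. fire R3 via {0↦0, 1↦3}  →  V:2 E:1  edges: 1-q->1
normal form: no rule applies after step 2
NF edges: [(1, 1, 'q')]

Answer: q:1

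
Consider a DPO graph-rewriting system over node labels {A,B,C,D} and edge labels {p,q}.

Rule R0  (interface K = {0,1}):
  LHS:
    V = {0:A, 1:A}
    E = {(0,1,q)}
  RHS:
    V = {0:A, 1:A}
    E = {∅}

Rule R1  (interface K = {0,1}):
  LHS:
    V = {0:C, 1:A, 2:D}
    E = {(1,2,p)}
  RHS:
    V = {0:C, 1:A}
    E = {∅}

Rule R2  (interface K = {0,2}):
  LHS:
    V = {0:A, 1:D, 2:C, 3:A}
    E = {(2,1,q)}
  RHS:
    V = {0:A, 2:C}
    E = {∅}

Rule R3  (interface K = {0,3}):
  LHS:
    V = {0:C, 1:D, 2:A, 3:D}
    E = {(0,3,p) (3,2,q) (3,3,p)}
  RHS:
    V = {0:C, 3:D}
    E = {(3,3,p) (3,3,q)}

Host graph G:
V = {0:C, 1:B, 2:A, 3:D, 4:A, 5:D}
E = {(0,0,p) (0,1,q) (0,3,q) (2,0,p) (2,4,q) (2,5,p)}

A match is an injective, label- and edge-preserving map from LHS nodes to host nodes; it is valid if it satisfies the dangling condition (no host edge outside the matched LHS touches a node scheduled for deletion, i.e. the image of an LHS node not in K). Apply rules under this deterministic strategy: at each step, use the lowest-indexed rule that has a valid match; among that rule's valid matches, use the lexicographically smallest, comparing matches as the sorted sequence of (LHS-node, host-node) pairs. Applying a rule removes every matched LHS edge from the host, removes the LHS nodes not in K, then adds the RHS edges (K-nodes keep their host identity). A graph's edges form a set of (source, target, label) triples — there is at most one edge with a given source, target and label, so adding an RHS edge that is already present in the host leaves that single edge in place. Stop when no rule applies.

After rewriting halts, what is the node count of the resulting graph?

Answer: 3

Rewrite trace:
initial: |V|=6 |E|=6  E = 0-p->0 0-q->1 0-q->3 2-p->0 2-q->4 2-p->5
step 1: apply R0 at {0↦2, 1↦4}  → |V|=6 |E|=5  E = 0-p->0 0-q->1 0-q->3 2-p->0 2-p->5
step 2: apply R1 at {0↦0, 1↦2, 2↦5}  → |V|=5 |E|=4  E = 0-p->0 0-q->1 0-q->3 2-p->0
step 3: apply R2 at {0↦2, 1↦3, 2↦0, 3↦4}  → |V|=3 |E|=3  E = 0-p->0 0-q->1 2-p->0
final graph: no rule applies after step 3
NF nodes: {0:C, 1:B, 2:A}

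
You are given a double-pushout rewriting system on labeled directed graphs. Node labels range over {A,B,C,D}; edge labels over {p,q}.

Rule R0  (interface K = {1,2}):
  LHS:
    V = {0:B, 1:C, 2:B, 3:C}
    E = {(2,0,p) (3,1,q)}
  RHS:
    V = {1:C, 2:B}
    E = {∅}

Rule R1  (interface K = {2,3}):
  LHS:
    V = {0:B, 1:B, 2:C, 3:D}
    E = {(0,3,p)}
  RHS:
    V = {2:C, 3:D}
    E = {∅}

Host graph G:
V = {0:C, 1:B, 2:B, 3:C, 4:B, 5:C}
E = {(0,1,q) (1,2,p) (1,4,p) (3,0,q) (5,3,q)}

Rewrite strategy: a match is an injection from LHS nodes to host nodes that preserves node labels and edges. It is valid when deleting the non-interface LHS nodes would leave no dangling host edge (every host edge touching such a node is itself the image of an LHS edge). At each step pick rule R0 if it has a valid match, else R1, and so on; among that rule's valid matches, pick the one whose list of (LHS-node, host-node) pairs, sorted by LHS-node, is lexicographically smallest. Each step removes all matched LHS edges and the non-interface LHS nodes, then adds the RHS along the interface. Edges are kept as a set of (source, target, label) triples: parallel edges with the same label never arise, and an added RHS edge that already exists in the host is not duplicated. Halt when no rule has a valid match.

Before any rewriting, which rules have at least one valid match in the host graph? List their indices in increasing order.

R0: 2 valid matches — {0↦2, 1↦3, 2↦1, 3↦5}, {0↦4, 1↦3, 2↦1, 3↦5}
R1: no valid match — LHS pattern not found

Answer: [R0]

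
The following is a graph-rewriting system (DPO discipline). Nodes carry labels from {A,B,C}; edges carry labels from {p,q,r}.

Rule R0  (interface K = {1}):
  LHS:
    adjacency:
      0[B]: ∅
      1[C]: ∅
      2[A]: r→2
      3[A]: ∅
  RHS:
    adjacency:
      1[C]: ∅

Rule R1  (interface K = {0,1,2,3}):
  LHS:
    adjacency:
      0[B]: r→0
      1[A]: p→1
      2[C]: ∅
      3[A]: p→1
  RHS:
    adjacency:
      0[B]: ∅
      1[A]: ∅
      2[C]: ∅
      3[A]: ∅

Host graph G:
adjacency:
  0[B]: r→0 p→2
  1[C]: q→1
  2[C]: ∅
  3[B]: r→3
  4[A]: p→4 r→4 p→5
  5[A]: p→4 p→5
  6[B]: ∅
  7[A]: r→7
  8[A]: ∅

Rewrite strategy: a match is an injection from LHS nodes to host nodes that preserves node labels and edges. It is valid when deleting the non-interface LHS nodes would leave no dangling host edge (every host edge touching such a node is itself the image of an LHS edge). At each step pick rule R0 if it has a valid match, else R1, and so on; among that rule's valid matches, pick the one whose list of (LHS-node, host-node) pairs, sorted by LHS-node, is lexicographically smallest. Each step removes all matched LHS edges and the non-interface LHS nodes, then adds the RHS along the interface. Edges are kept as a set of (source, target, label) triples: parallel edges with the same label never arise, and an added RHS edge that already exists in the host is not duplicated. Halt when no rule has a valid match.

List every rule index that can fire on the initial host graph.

Answer: [R0,R1]

Derivation:
R0: 2 valid matches — {0↦6, 1↦1, 2↦7, 3↦8}, {0↦6, 1↦2, 2↦7, 3↦8}
R1: 8 valid matches — {0↦0, 1↦4, 2↦1, 3↦5}, {0↦0, 1↦4, 2↦2, 3↦5}, {0↦0, 1↦5, 2↦1, 3↦4} (+5 more)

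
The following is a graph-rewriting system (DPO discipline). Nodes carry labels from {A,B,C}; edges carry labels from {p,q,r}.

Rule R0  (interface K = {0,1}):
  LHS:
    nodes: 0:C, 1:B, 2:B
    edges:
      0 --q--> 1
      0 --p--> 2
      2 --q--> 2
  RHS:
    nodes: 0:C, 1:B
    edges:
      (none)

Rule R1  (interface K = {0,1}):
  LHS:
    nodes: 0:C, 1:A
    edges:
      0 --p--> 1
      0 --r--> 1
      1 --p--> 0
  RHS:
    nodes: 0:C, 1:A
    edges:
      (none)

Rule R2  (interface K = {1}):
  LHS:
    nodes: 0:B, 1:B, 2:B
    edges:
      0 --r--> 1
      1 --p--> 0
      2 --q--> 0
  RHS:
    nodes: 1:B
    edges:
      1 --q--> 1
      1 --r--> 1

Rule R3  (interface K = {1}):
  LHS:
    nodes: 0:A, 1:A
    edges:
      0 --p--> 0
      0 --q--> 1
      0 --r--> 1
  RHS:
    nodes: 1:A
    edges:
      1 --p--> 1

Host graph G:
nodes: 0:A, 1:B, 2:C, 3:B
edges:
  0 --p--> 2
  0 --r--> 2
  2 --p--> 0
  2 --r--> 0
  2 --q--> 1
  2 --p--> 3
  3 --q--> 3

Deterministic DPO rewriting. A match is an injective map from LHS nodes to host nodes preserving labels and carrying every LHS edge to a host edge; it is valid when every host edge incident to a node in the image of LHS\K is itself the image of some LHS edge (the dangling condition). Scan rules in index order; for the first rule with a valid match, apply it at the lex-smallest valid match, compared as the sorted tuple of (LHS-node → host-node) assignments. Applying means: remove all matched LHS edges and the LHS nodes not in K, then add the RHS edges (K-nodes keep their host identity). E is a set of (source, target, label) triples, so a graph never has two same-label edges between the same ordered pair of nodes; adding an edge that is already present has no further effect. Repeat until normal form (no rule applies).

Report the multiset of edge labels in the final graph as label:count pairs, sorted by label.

[0] host  ⇒  4 nodes, 7 edges  {0-p->2 0-r->2 2-p->0 2-r->0 2-q->1 2-p->3 3-q->3}
[1] R0 @ {0↦2, 1↦1, 2↦3}  ⇒  3 nodes, 4 edges  {0-p->2 0-r->2 2-p->0 2-r->0}
[2] R1 @ {0↦2, 1↦0}  ⇒  3 nodes, 1 edges  {0-r->2}
final graph: no rule applies after step 2
NF edges: [(0, 2, 'r')]

Answer: r:1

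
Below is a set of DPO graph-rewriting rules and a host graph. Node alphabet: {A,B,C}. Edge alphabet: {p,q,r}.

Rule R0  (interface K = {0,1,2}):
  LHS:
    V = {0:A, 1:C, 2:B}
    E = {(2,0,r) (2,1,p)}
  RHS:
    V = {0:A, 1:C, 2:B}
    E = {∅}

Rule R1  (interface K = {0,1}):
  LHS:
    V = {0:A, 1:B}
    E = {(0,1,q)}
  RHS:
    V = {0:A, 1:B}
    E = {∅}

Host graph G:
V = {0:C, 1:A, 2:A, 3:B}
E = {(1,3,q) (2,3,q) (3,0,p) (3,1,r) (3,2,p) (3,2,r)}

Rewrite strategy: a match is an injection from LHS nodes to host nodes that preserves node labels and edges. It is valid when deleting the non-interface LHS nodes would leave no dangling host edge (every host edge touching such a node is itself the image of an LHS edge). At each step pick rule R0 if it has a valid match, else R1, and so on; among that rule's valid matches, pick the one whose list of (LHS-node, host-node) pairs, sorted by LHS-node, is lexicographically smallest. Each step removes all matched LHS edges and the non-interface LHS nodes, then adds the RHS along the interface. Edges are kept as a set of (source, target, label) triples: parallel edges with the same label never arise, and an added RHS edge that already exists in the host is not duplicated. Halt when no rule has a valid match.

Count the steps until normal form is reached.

Answer: 3

Rewrite trace:
initial: |V|=4 |E|=6  E = 1-q->3 2-q->3 3-p->0 3-r->1 3-p->2 3-r->2
step 1: apply R0 at {0↦1, 1↦0, 2↦3}  → |V|=4 |E|=4  E = 1-q->3 2-q->3 3-p->2 3-r->2
step 2: apply R1 at {0↦1, 1↦3}  → |V|=4 |E|=3  E = 2-q->3 3-p->2 3-r->2
step 3: apply R1 at {0↦2, 1↦3}  → |V|=4 |E|=2  E = 3-p->2 3-r->2
final graph: no rule applies after step 3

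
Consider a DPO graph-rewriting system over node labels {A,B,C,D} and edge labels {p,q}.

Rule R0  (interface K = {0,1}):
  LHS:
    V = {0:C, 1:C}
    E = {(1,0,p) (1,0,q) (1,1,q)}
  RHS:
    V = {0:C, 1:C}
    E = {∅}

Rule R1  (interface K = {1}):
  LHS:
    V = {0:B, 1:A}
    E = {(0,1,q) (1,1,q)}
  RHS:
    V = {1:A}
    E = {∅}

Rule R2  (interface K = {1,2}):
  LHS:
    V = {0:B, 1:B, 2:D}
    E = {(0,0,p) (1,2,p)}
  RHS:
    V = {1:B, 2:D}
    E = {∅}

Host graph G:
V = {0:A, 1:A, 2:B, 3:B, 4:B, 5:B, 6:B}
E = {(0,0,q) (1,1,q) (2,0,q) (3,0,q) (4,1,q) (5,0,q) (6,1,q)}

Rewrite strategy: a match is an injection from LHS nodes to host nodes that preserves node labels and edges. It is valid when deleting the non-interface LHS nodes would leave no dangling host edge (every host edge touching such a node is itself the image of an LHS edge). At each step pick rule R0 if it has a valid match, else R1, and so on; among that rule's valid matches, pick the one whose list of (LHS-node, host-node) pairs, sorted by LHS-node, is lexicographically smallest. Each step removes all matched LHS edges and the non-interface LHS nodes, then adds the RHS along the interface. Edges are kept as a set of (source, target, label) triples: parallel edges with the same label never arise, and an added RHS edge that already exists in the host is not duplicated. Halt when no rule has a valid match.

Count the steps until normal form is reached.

Answer: 2

Derivation:
initial: |V|=7 |E|=7  E = 0-q->0 1-q->1 2-q->0 3-q->0 4-q->1 5-q->0 6-q->1
step 1: apply R1 at {0↦2, 1↦0}  → |V|=6 |E|=5  E = 1-q->1 3-q->0 4-q->1 5-q->0 6-q->1
step 2: apply R1 at {0↦4, 1↦1}  → |V|=5 |E|=3  E = 3-q->0 5-q->0 6-q->1
halt: no rule applies after step 2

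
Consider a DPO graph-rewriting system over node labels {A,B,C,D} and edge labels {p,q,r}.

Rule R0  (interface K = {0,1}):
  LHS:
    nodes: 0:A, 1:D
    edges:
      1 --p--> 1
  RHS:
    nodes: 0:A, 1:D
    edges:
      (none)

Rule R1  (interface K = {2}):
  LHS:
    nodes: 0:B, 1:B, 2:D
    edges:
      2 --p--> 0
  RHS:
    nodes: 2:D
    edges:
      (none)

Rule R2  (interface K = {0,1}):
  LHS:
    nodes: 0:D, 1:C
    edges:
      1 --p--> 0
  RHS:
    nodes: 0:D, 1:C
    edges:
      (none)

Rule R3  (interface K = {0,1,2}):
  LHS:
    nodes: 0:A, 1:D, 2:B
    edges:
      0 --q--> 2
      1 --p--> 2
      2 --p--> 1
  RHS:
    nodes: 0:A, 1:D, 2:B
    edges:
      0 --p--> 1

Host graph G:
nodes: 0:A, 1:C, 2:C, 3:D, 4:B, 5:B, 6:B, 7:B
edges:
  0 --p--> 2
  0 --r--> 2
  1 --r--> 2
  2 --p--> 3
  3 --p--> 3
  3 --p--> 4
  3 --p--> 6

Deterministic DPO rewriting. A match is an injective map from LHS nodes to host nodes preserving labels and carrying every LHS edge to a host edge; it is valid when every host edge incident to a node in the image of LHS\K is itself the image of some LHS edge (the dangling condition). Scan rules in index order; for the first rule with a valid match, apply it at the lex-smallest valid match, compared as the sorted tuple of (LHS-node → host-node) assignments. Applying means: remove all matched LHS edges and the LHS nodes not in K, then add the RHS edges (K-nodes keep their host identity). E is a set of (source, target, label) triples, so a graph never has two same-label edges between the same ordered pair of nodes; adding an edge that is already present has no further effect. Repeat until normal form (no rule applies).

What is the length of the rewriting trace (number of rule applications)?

Answer: 4

Steps:
initial: |V|=8 |E|=7  E = 0-p->2 0-r->2 1-r->2 2-p->3 3-p->3 3-p->4 3-p->6
step 1: apply R0 at {0↦0, 1↦3}  → |V|=8 |E|=6  E = 0-p->2 0-r->2 1-r->2 2-p->3 3-p->4 3-p->6
step 2: apply R1 at {0↦4, 1↦5, 2↦3}  → |V|=6 |E|=5  E = 0-p->2 0-r->2 1-r->2 2-p->3 3-p->6
step 3: apply R1 at {0↦6, 1↦7, 2↦3}  → |V|=4 |E|=4  E = 0-p->2 0-r->2 1-r->2 2-p->3
step 4: apply R2 at {0↦3, 1↦2}  → |V|=4 |E|=3  E = 0-p->2 0-r->2 1-r->2
final graph: no rule applies after step 4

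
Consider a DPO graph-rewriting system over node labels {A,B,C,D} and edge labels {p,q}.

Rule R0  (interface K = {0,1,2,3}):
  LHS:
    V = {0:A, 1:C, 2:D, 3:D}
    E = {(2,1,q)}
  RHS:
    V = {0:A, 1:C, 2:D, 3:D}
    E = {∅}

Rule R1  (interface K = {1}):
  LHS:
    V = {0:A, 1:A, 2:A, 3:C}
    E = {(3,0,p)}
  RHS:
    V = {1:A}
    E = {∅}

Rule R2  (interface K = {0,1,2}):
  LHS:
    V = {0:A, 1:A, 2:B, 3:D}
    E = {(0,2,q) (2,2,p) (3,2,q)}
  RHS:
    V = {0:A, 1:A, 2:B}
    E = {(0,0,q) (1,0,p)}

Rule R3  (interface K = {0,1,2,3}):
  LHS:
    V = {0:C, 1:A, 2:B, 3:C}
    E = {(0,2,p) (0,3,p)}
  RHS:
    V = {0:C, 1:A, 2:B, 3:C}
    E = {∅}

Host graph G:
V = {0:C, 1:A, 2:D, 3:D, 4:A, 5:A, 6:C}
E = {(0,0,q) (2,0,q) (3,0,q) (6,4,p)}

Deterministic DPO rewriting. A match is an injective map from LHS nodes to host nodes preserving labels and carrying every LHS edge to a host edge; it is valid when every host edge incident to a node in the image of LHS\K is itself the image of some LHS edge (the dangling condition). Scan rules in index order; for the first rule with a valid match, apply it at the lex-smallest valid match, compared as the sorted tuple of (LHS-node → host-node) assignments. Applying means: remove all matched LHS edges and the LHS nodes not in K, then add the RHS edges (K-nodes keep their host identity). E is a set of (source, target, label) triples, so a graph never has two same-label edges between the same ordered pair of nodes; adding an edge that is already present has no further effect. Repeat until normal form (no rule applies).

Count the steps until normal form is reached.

Answer: 3

Steps:
initial: |V|=7 |E|=4  E = 0-q->0 2-q->0 3-q->0 6-p->4
step 1: apply R0 at {0↦1, 1↦0, 2↦2, 3↦3}  → |V|=7 |E|=3  E = 0-q->0 3-q->0 6-p->4
step 2: apply R0 at {0↦1, 1↦0, 2↦3, 3↦2}  → |V|=7 |E|=2  E = 0-q->0 6-p->4
step 3: apply R1 at {0↦4, 1↦1, 2↦5, 3↦6}  → |V|=4 |E|=1  E = 0-q->0
normal form: no rule applies after step 3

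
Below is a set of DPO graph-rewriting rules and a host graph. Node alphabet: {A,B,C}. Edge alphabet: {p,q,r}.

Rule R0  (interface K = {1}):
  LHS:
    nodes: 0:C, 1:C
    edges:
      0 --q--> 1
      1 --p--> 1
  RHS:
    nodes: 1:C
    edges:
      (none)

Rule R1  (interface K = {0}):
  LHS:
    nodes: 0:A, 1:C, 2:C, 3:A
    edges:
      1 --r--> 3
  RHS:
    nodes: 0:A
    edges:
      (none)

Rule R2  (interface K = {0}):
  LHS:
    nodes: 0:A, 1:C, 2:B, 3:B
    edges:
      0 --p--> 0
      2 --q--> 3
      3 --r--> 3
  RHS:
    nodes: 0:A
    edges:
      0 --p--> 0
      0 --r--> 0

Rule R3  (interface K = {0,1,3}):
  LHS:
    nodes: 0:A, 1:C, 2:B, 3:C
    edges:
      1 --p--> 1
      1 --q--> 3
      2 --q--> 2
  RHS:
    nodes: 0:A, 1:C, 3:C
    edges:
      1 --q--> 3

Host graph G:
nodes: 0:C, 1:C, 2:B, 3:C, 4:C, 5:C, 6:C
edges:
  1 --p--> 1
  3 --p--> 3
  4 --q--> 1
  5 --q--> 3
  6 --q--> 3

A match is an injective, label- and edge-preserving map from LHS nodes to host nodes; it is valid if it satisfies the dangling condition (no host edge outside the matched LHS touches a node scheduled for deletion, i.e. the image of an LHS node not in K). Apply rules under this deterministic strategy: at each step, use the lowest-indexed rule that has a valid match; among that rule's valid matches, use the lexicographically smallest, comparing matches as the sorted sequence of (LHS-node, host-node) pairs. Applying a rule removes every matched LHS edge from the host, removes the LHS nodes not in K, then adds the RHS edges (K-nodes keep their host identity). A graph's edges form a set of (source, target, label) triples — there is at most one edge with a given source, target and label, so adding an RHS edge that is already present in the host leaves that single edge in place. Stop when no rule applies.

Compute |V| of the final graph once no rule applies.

Answer: 5

Steps:
start.  V:7 E:5  edges: 1-p->1 3-p->3 4-q->1 5-q->3 6-q->3
1. fire R0 via {0↦4, 1↦1}  →  V:6 E:3  edges: 3-p->3 5-q->3 6-q->3
2. fire R0 via {0↦5, 1↦3}  →  V:5 E:1  edges: 6-q->3
halt: no rule applies after step 2
NF nodes: {0:C, 1:C, 2:B, 3:C, 6:C}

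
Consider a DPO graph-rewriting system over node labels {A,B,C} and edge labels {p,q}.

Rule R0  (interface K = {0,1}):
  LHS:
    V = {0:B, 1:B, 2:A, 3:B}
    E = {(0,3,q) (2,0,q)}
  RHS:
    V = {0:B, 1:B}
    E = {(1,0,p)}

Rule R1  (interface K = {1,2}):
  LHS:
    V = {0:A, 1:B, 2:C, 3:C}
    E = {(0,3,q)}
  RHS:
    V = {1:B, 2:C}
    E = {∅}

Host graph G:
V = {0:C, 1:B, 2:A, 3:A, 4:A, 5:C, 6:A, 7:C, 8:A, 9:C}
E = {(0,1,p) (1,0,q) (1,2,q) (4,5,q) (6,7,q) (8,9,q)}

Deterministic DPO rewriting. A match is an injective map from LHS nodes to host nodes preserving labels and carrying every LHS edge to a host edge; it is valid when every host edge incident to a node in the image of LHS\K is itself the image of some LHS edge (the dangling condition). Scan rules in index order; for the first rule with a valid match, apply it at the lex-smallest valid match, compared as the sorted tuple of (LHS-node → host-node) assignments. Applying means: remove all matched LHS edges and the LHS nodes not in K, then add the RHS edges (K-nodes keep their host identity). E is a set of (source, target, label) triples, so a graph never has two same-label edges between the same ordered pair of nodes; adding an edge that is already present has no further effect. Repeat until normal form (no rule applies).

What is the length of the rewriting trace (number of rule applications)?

start.  V:10 E:6  edges: 0-p->1 1-q->0 1-q->2 4-q->5 6-q->7 8-q->9
1. fire R1 via {0↦4, 1↦1, 2↦0, 3↦5}  →  V:8 E:5  edges: 0-p->1 1-q->0 1-q->2 6-q->7 8-q->9
2. fire R1 via {0↦6, 1↦1, 2↦0, 3↦7}  →  V:6 E:4  edges: 0-p->1 1-q->0 1-q->2 8-q->9
3. fire R1 via {0↦8, 1↦1, 2↦0, 3↦9}  →  V:4 E:3  edges: 0-p->1 1-q->0 1-q->2
halt: no rule applies after step 3

Answer: 3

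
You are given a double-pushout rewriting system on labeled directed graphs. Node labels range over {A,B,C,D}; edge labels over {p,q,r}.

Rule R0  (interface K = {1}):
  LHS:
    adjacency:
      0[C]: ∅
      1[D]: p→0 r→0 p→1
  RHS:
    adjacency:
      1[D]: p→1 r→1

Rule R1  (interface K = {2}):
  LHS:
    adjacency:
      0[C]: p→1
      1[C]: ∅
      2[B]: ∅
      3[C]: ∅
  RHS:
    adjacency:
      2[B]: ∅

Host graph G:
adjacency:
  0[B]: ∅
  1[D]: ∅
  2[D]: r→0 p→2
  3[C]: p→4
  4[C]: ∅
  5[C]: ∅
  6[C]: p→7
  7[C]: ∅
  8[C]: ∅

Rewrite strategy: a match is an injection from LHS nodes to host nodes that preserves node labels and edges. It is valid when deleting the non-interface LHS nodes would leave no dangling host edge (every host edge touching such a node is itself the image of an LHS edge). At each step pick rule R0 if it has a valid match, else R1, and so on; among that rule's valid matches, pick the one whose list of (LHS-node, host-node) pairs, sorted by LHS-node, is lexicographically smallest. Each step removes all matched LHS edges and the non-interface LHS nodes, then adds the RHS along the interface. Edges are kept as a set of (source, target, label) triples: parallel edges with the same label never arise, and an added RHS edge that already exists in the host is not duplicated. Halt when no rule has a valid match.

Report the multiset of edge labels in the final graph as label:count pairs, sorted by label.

[0] host  ⇒  9 nodes, 4 edges  {2-r->0 2-p->2 3-p->4 6-p->7}
[1] R1 @ {0↦3, 1↦4, 2↦0, 3↦5}  ⇒  6 nodes, 3 edges  {2-r->0 2-p->2 6-p->7}
[2] R1 @ {0↦6, 1↦7, 2↦0, 3↦8}  ⇒  3 nodes, 2 edges  {2-r->0 2-p->2}
final graph: no rule applies after step 2
NF edges: [(2, 0, 'r'), (2, 2, 'p')]

Answer: p:1 r:1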